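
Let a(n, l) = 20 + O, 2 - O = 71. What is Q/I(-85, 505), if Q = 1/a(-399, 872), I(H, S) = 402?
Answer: -1/19698 ≈ -5.0767e-5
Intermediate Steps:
O = -69 (O = 2 - 1*71 = 2 - 71 = -69)
a(n, l) = -49 (a(n, l) = 20 - 69 = -49)
Q = -1/49 (Q = 1/(-49) = -1/49 ≈ -0.020408)
Q/I(-85, 505) = -1/49/402 = -1/49*1/402 = -1/19698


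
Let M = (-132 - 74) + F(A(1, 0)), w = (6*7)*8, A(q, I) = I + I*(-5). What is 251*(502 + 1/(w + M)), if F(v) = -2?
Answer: 16128507/128 ≈ 1.2600e+5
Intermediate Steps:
A(q, I) = -4*I (A(q, I) = I - 5*I = -4*I)
w = 336 (w = 42*8 = 336)
M = -208 (M = (-132 - 74) - 2 = -206 - 2 = -208)
251*(502 + 1/(w + M)) = 251*(502 + 1/(336 - 208)) = 251*(502 + 1/128) = 251*(64257/128) = 16128507/128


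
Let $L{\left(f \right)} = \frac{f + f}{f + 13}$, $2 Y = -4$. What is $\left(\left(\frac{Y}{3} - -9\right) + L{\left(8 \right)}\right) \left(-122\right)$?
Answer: $- \frac{23302}{21} \approx -1109.6$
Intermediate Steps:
$Y = -2$ ($Y = \frac{1}{2} \left(-4\right) = -2$)
$L{\left(f \right)} = \frac{2 f}{13 + f}$
$\left(\left(\frac{Y}{3} - -9\right) + L{\left(8 \right)}\right) \left(-122\right) = \left(\left(- \frac{2}{3} - -9\right) + 2 \cdot 8 \frac{1}{13 + 8}\right) \left(-122\right) = \left(\left(\left(-2\right) \frac{1}{3} + 9\right) + 2 \cdot 8 \cdot \frac{1}{21}\right) \left(-122\right) = \left(\left(- \frac{2}{3} + 9\right) + 2 \cdot 8 \cdot \frac{1}{21}\right) \left(-122\right) = \left(\frac{25}{3} + \frac{16}{21}\right) \left(-122\right) = \frac{191}{21} \left(-122\right) = - \frac{23302}{21}$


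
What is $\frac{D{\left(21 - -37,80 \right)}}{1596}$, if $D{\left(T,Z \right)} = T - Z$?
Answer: $- \frac{11}{798} \approx -0.013784$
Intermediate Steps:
$\frac{D{\left(21 - -37,80 \right)}}{1596} = \frac{\left(21 - -37\right) - 80}{1596} = \left(\left(21 + 37\right) - 80\right) \frac{1}{1596} = \left(58 - 80\right) \frac{1}{1596} = \left(-22\right) \frac{1}{1596} = - \frac{11}{798}$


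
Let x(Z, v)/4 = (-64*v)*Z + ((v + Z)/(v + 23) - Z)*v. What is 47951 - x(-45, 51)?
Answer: -20304325/37 ≈ -5.4877e+5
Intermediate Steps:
x(Z, v) = -256*Z*v + 4*v*(-Z + (Z + v)/(23 + v)) (x(Z, v) = 4*((-64*v)*Z + ((v + Z)/(v + 23) - Z)*v) = 4*(-64*Z*v + ((Z + v)/(23 + v) - Z)*v) = 4*(-64*Z*v + (-Z + (Z + v)/(23 + v))*v) = 4*(-64*Z*v + v*(-Z + (Z + v)/(23 + v))) = 4*(v*(-Z + (Z + v)/(23 + v)) - 64*Z*v) = -256*Z*v + 4*v*(-Z + (Z + v)/(23 + v)))
47951 - x(-45, 51) = 47951 - 4*51*(51 - 1494*(-45) - 65*(-45)*51)/(23 + 51) = 47951 - 4*51*(51 + 67230 + 149175)/74 = 47951 - 4*51*216456/74 = 47951 - 1*22078512/37 = 47951 - 22078512/37 = -20304325/37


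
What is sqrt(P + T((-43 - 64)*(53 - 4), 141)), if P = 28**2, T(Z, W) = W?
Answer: 5*sqrt(37) ≈ 30.414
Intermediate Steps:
P = 784
sqrt(P + T((-43 - 64)*(53 - 4), 141)) = sqrt(784 + 141) = sqrt(925) = 5*sqrt(37)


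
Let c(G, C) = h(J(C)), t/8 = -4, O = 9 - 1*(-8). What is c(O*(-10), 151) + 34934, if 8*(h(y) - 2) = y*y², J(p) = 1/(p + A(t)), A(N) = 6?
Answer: 1081588654785/30959144 ≈ 34936.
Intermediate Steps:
O = 17 (O = 9 + 8 = 17)
t = -32 (t = 8*(-4) = -32)
J(p) = 1/(6 + p) (J(p) = 1/(p + 6) = 1/(6 + p))
h(y) = 2 + y³/8 (h(y) = 2 + (y*y²)/8 = 2 + y³/8)
c(G, C) = 2 + 1/(8*(6 + C)³) (c(G, C) = 2 + (1/(6 + C))³/8 = 2 + 1/(8*(6 + C)³))
c(O*(-10), 151) + 34934 = (2 + 1/(8*(6 + 151)³)) + 34934 = (2 + (⅛)/157³) + 34934 = (2 + (⅛)*(1/3869893)) + 34934 = (2 + 1/30959144) + 34934 = 61918289/30959144 + 34934 = 1081588654785/30959144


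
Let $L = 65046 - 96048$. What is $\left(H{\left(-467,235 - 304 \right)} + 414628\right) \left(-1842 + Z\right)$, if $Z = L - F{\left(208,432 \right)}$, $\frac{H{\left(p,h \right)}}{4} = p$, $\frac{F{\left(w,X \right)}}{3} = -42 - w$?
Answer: $-13247119440$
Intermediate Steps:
$F{\left(w,X \right)} = -126 - 3 w$ ($F{\left(w,X \right)} = 3 \left(-42 - w\right) = -126 - 3 w$)
$H{\left(p,h \right)} = 4 p$
$L = -31002$
$Z = -30252$ ($Z = -31002 - \left(-126 - 624\right) = -31002 - -750 = -31002 + 750 = -30252$)
$\left(H{\left(-467,235 - 304 \right)} + 414628\right) \left(-1842 + Z\right) = \left(4 \left(-467\right) + 414628\right) \left(-1842 - 30252\right) = \left(-1868 + 414628\right) \left(-32094\right) = 412760 \left(-32094\right) = -13247119440$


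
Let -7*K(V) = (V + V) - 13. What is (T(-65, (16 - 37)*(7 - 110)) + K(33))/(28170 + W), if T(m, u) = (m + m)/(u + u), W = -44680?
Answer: 8221/17855565 ≈ 0.00046042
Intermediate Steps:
T(m, u) = m/u (T(m, u) = (2*m)/((2*u)) = (2*m)*(1/(2*u)) = m/u)
K(V) = 13/7 - 2*V/7 (K(V) = -((V + V) - 13)/7 = -(2*V - 13)/7 = -(-13 + 2*V)/7 = 13/7 - 2*V/7)
(T(-65, (16 - 37)*(7 - 110)) + K(33))/(28170 + W) = (-65*1/((7 - 110)*(16 - 37)) + (13/7 - 2/7*33))/(28170 - 44680) = (-65/((-21*(-103))) + (13/7 - 66/7))/(-16510) = (-65/2163 - 53/7)*(-1/16510) = -16442/2163*(-1/16510) = 8221/17855565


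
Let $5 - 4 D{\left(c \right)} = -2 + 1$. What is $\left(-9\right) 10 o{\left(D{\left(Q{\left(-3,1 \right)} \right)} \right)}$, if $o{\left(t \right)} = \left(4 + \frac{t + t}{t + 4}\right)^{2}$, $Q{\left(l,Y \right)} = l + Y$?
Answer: $- \frac{225000}{121} \approx -1859.5$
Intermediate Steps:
$Q{\left(l,Y \right)} = Y + l$
$D{\left(c \right)} = \frac{3}{2}$ ($D{\left(c \right)} = \frac{5}{4} - \frac{-2 + 1}{4} = \frac{5}{4} - - \frac{1}{4} = \frac{5}{4} + \frac{1}{4} = \frac{3}{2}$)
$o{\left(t \right)} = \left(4 + \frac{2 t}{4 + t}\right)^{2}$
$\left(-9\right) 10 o{\left(D{\left(Q{\left(-3,1 \right)} \right)} \right)} = \left(-9\right) 10 \frac{4 \left(8 + 3 \cdot \frac{3}{2}\right)^{2}}{\left(4 + \frac{3}{2}\right)^{2}} = - 90 \frac{4 \left(8 + \frac{9}{2}\right)^{2}}{\frac{121}{4}} = - 90 \cdot 4 \cdot \frac{4}{121} \left(\frac{25}{2}\right)^{2} = - 90 \cdot 4 \cdot \frac{4}{121} \cdot \frac{625}{4} = \left(-90\right) \frac{2500}{121} = - \frac{225000}{121}$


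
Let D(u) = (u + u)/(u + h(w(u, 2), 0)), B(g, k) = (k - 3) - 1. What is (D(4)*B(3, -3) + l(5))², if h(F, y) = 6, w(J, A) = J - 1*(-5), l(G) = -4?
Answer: 2304/25 ≈ 92.160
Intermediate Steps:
B(g, k) = -4 + k (B(g, k) = (-3 + k) - 1 = -4 + k)
w(J, A) = 5 + J (w(J, A) = J + 5 = 5 + J)
D(u) = 2*u/(6 + u) (D(u) = (u + u)/(u + 6) = (2*u)/(6 + u) = 2*u/(6 + u))
(D(4)*B(3, -3) + l(5))² = ((2*4/(6 + 4))*(-4 - 3) - 4)² = ((2*4/10)*(-7) - 4)² = ((2*4*(⅒))*(-7) - 4)² = ((⅘)*(-7) - 4)² = (-28/5 - 4)² = (-48/5)² = 2304/25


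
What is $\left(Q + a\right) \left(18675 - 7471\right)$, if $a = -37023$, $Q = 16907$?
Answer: $-225379664$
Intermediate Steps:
$\left(Q + a\right) \left(18675 - 7471\right) = \left(16907 - 37023\right) \left(18675 - 7471\right) = \left(-20116\right) 11204 = -225379664$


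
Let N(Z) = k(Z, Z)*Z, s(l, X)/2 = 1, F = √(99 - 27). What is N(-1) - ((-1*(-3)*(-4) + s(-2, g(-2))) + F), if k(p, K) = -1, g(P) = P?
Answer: 11 - 6*√2 ≈ 2.5147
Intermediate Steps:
F = 6*√2 (F = √72 = 6*√2 ≈ 8.4853)
s(l, X) = 2 (s(l, X) = 2*1 = 2)
N(Z) = -Z
N(-1) - ((-1*(-3)*(-4) + s(-2, g(-2))) + F) = -1*(-1) - ((-1*(-3)*(-4) + 2) + 6*√2) = 1 - ((3*(-4) + 2) + 6*√2) = 1 - ((-12 + 2) + 6*√2) = 1 - (-10 + 6*√2) = 1 + (10 - 6*√2) = 11 - 6*√2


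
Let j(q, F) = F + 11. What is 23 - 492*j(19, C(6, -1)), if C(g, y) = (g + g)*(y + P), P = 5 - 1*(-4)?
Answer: -52621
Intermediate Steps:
P = 9 (P = 5 + 4 = 9)
C(g, y) = 2*g*(9 + y) (C(g, y) = (g + g)*(y + 9) = (2*g)*(9 + y) = 2*g*(9 + y))
j(q, F) = 11 + F
23 - 492*j(19, C(6, -1)) = 23 - 492*(11 + 2*6*(9 - 1)) = 23 - 492*(11 + 2*6*8) = 23 - 492*(11 + 96) = 23 - 492*107 = 23 - 52644 = -52621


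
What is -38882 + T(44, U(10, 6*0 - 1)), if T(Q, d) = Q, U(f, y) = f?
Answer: -38838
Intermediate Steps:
-38882 + T(44, U(10, 6*0 - 1)) = -38882 + 44 = -38838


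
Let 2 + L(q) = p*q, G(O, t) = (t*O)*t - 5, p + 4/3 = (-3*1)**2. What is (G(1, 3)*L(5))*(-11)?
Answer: -4796/3 ≈ -1598.7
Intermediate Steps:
p = 23/3 (p = -4/3 + (-3*1)**2 = -4/3 + (-3)**2 = -4/3 + 9 = 23/3 ≈ 7.6667)
G(O, t) = -5 + O*t**2 (G(O, t) = (O*t)*t - 5 = O*t**2 - 5 = -5 + O*t**2)
L(q) = -2 + 23*q/3
(G(1, 3)*L(5))*(-11) = ((-5 + 1*3**2)*(-2 + (23/3)*5))*(-11) = ((-5 + 1*9)*(-2 + 115/3))*(-11) = ((-5 + 9)*(109/3))*(-11) = (4*(109/3))*(-11) = (436/3)*(-11) = -4796/3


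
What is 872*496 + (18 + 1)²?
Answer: 432873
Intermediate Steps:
872*496 + (18 + 1)² = 432512 + 19² = 432512 + 361 = 432873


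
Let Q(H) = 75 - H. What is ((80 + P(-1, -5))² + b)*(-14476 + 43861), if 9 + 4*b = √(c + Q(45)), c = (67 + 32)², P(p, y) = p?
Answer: 733302675/4 + 29385*√9831/4 ≈ 1.8405e+8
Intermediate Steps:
c = 9801 (c = 99² = 9801)
b = -9/4 + √9831/4 (b = -9/4 + √(9801 + (75 - 1*45))/4 = -9/4 + √(9801 + (75 - 45))/4 = -9/4 + √(9801 + 30)/4 = -9/4 + √9831/4 ≈ 22.538)
((80 + P(-1, -5))² + b)*(-14476 + 43861) = ((80 - 1)² + (-9/4 + √9831/4))*(-14476 + 43861) = (79² + (-9/4 + √9831/4))*29385 = (6241 + (-9/4 + √9831/4))*29385 = (24955/4 + √9831/4)*29385 = 733302675/4 + 29385*√9831/4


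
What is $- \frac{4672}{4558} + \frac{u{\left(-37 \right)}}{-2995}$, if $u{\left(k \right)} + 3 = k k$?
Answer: $- \frac{10109434}{6825605} \approx -1.4811$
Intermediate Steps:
$u{\left(k \right)} = -3 + k^{2}$ ($u{\left(k \right)} = -3 + k k = -3 + k^{2}$)
$- \frac{4672}{4558} + \frac{u{\left(-37 \right)}}{-2995} = - \frac{4672}{4558} + \frac{-3 + \left(-37\right)^{2}}{-2995} = \left(-4672\right) \frac{1}{4558} + \left(-3 + 1369\right) \left(- \frac{1}{2995}\right) = - \frac{2336}{2279} + 1366 \left(- \frac{1}{2995}\right) = - \frac{2336}{2279} - \frac{1366}{2995} = - \frac{10109434}{6825605}$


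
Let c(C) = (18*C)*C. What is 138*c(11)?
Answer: 300564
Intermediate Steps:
c(C) = 18*C**2
138*c(11) = 138*(18*11**2) = 138*(18*121) = 138*2178 = 300564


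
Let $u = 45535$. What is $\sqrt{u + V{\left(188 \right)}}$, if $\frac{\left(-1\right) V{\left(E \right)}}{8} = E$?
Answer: $\sqrt{44031} \approx 209.84$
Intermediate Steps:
$V{\left(E \right)} = - 8 E$
$\sqrt{u + V{\left(188 \right)}} = \sqrt{45535 - 1504} = \sqrt{44031}$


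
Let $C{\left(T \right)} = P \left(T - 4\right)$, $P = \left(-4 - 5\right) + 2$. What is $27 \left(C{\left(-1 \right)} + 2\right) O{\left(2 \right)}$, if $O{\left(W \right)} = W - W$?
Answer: $0$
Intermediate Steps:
$O{\left(W \right)} = 0$
$P = -7$ ($P = -9 + 2 = -7$)
$C{\left(T \right)} = 28 - 7 T$ ($C{\left(T \right)} = - 7 \left(T - 4\right) = - 7 \left(-4 + T\right) = 28 - 7 T$)
$27 \left(C{\left(-1 \right)} + 2\right) O{\left(2 \right)} = 27 \left(\left(28 - -7\right) + 2\right) 0 = 27 \left(\left(28 + 7\right) + 2\right) 0 = 27 \left(35 + 2\right) 0 = 27 \cdot 37 \cdot 0 = 999 \cdot 0 = 0$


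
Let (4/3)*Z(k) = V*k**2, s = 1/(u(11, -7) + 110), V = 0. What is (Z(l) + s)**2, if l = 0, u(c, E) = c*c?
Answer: 1/53361 ≈ 1.8740e-5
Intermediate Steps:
u(c, E) = c**2
s = 1/231 (s = 1/(11**2 + 110) = 1/(121 + 110) = 1/231 ≈ 0.0043290)
Z(k) = 0 (Z(k) = 3*(0*k**2)/4 = (3/4)*0 = 0)
(Z(l) + s)**2 = (0 + 1/231)**2 = (1/231)**2 = 1/53361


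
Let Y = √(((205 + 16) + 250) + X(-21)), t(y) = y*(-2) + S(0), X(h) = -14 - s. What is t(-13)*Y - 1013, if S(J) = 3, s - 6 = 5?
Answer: -1013 + 29*√446 ≈ -400.56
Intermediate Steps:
s = 11 (s = 6 + 5 = 11)
X(h) = -25 (X(h) = -14 - 1*11 = -14 - 11 = -25)
t(y) = 3 - 2*y (t(y) = y*(-2) + 3 = -2*y + 3 = 3 - 2*y)
Y = √446 (Y = √(((205 + 16) + 250) - 25) = √((221 + 250) - 25) = √(471 - 25) = √446 ≈ 21.119)
t(-13)*Y - 1013 = (3 - 2*(-13))*√446 - 1013 = (3 + 26)*√446 - 1013 = 29*√446 - 1013 = -1013 + 29*√446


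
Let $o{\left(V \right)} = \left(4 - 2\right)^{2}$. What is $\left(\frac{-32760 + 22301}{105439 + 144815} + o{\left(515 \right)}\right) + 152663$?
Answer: $\frac{38205516959}{250254} \approx 1.5267 \cdot 10^{5}$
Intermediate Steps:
$o{\left(V \right)} = 4$ ($o{\left(V \right)} = 2^{2} = 4$)
$\left(\frac{-32760 + 22301}{105439 + 144815} + o{\left(515 \right)}\right) + 152663 = \left(\frac{-32760 + 22301}{105439 + 144815} + 4\right) + 152663 = \left(- \frac{10459}{250254} + 4\right) + 152663 = \frac{990557}{250254} + 152663 = \frac{38205516959}{250254}$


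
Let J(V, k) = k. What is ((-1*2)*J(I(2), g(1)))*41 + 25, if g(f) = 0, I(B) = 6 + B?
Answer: 25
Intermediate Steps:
((-1*2)*J(I(2), g(1)))*41 + 25 = (-1*2*0)*41 + 25 = -2*0*41 + 25 = 0*41 + 25 = 0 + 25 = 25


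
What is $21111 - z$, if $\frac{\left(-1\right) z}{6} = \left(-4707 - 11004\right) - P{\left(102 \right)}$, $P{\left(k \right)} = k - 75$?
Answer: $-73317$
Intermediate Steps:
$P{\left(k \right)} = -75 + k$ ($P{\left(k \right)} = k - 75 = -75 + k$)
$z = 94428$ ($z = - 6 \left(\left(-4707 - 11004\right) - \left(-75 + 102\right)\right) = - 6 \left(\left(-4707 - 11004\right) - 27\right) = - 6 \left(-15711 - 27\right) = \left(-6\right) \left(-15738\right) = 94428$)
$21111 - z = 21111 - 94428 = -73317$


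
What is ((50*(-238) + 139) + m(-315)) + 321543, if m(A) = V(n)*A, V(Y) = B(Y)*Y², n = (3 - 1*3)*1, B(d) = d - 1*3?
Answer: 309782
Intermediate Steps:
B(d) = -3 + d (B(d) = d - 3 = -3 + d)
n = 0 (n = (3 - 3)*1 = 0*1 = 0)
V(Y) = Y²*(-3 + Y) (V(Y) = (-3 + Y)*Y² = Y²*(-3 + Y))
m(A) = 0 (m(A) = (0²*(-3 + 0))*A = (0*(-3))*A = 0*A = 0)
((50*(-238) + 139) + m(-315)) + 321543 = ((50*(-238) + 139) + 0) + 321543 = ((-11900 + 139) + 0) + 321543 = (-11761 + 0) + 321543 = -11761 + 321543 = 309782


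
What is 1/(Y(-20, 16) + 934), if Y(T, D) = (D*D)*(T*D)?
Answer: -1/80986 ≈ -1.2348e-5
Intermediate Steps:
Y(T, D) = T*D³ (Y(T, D) = D²*(D*T) = T*D³)
1/(Y(-20, 16) + 934) = 1/(-20*16³ + 934) = 1/(-20*4096 + 934) = 1/(-81920 + 934) = 1/(-80986) = -1/80986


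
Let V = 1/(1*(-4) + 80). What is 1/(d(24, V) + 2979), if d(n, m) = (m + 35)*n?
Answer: 19/72567 ≈ 0.00026183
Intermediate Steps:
V = 1/76 (V = 1/(-4 + 80) = 1/76 ≈ 0.013158)
d(n, m) = n*(35 + m) (d(n, m) = (35 + m)*n = n*(35 + m))
1/(d(24, V) + 2979) = 1/(24*(35 + 1/76) + 2979) = 1/(24*(2661/76) + 2979) = 1/(15966/19 + 2979) = 1/(72567/19) = 19/72567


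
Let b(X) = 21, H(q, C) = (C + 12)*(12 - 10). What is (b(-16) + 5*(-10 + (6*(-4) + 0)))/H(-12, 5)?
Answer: -149/34 ≈ -4.3824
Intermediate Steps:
H(q, C) = 24 + 2*C (H(q, C) = (12 + C)*2 = 24 + 2*C)
(b(-16) + 5*(-10 + (6*(-4) + 0)))/H(-12, 5) = (21 + 5*(-10 + (6*(-4) + 0)))/(24 + 2*5) = (21 + 5*(-10 + (-24 + 0)))/(24 + 10) = (21 + 5*(-10 - 24))/34 = (21 + 5*(-34))*(1/34) = (21 - 170)*(1/34) = -149*1/34 = -149/34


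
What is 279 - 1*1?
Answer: 278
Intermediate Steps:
279 - 1*1 = 279 - 1 = 278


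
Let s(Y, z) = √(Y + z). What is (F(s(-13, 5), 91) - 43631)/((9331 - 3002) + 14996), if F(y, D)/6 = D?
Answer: -8617/4265 ≈ -2.0204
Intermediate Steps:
F(y, D) = 6*D
(F(s(-13, 5), 91) - 43631)/((9331 - 3002) + 14996) = (6*91 - 43631)/((9331 - 3002) + 14996) = (546 - 43631)/(6329 + 14996) = -43085/21325 = -43085*1/21325 = -8617/4265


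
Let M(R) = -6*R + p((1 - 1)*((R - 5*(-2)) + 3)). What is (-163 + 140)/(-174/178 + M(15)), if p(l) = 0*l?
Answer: 2047/8097 ≈ 0.25281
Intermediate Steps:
p(l) = 0
M(R) = -6*R (M(R) = -6*R + 0 = -6*R)
(-163 + 140)/(-174/178 + M(15)) = (-163 + 140)/(-174/178 - 6*15) = -23/(-174*1/178 - 90) = -23/(-87/89 - 90) = -23/(-8097/89) = -23*(-89/8097) = 2047/8097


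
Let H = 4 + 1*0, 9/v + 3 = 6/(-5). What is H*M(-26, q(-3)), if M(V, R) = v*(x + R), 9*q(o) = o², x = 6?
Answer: -60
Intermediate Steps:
q(o) = o²/9
v = -15/7 (v = 9/(-3 + 6/(-5)) = 9/(-3 + 6*(-⅕)) = 9/(-3 - 6/5) = 9/(-21/5) = 9*(-5/21) = -15/7 ≈ -2.1429)
H = 4 (H = 4 + 0 = 4)
M(V, R) = -90/7 - 15*R/7 (M(V, R) = -15*(6 + R)/7 = -90/7 - 15*R/7)
H*M(-26, q(-3)) = 4*(-90/7 - 5*(-3)²/21) = 4*(-90/7 - 5*9/21) = 4*(-90/7 - 15/7*1) = 4*(-90/7 - 15/7) = 4*(-15) = -60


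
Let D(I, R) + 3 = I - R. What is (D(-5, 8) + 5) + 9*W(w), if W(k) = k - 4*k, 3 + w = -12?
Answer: 394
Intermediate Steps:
D(I, R) = -3 + I - R (D(I, R) = -3 + (I - R) = -3 + I - R)
w = -15 (w = -3 - 12 = -15)
W(k) = -3*k
(D(-5, 8) + 5) + 9*W(w) = ((-3 - 5 - 1*8) + 5) + 9*(-3*(-15)) = ((-3 - 5 - 8) + 5) + 9*45 = (-16 + 5) + 405 = -11 + 405 = 394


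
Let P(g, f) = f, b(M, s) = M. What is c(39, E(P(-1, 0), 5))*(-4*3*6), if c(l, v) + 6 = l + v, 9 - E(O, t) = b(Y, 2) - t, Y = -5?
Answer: -3744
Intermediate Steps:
E(O, t) = 14 + t (E(O, t) = 9 - (-5 - t) = 9 + (5 + t) = 14 + t)
c(l, v) = -6 + l + v (c(l, v) = -6 + (l + v) = -6 + l + v)
c(39, E(P(-1, 0), 5))*(-4*3*6) = (-6 + 39 + (14 + 5))*(-4*3*6) = (-6 + 39 + 19)*(-12*6) = 52*(-72) = -3744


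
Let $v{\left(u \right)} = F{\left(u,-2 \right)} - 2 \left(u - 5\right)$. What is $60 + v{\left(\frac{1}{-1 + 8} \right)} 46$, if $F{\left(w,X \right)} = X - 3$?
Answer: $\frac{1938}{7} \approx 276.86$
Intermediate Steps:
$F{\left(w,X \right)} = -3 + X$
$v{\left(u \right)} = 5 - 2 u$ ($v{\left(u \right)} = \left(-3 - 2\right) - 2 \left(u - 5\right) = -5 - 2 \left(-5 + u\right) = -5 - \left(-10 + 2 u\right) = 5 - 2 u$)
$60 + v{\left(\frac{1}{-1 + 8} \right)} 46 = 60 + \left(5 - \frac{2}{-1 + 8}\right) 46 = 60 + \left(5 - \frac{2}{7}\right) 46 = 60 + \frac{33}{7} \cdot 46 = 60 + \frac{1518}{7} = \frac{1938}{7}$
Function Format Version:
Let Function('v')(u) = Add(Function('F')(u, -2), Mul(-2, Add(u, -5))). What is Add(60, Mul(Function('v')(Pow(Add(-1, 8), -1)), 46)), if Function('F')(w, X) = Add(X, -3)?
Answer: Rational(1938, 7) ≈ 276.86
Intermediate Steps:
Function('F')(w, X) = Add(-3, X)
Function('v')(u) = Add(5, Mul(-2, u)) (Function('v')(u) = Add(Add(-3, -2), Mul(-2, Add(u, -5))) = Add(-5, Mul(-2, Add(-5, u))) = Add(-5, Add(10, Mul(-2, u))) = Add(5, Mul(-2, u)))
Add(60, Mul(Function('v')(Pow(Add(-1, 8), -1)), 46)) = Add(60, Mul(Add(5, Mul(-2, Pow(Add(-1, 8), -1))), 46)) = Add(60, Mul(Add(5, Mul(-2, Pow(7, -1))), 46)) = Add(60, Mul(Add(5, Mul(-2, Rational(1, 7))), 46)) = Add(60, Mul(Add(5, Rational(-2, 7)), 46)) = Add(60, Mul(Rational(33, 7), 46)) = Add(60, Rational(1518, 7)) = Rational(1938, 7)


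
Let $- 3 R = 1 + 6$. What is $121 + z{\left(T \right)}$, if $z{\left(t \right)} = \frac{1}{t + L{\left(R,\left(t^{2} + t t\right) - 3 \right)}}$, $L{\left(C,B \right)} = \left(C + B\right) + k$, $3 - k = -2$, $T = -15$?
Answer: $\frac{157787}{1304} \approx 121.0$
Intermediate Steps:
$R = - \frac{7}{3}$ ($R = - \frac{1 + 6}{3} = \left(- \frac{1}{3}\right) 7 = - \frac{7}{3} \approx -2.3333$)
$k = 5$ ($k = 3 - -2 = 3 + 2 = 5$)
$L{\left(C,B \right)} = 5 + B + C$ ($L{\left(C,B \right)} = \left(C + B\right) + 5 = \left(B + C\right) + 5 = 5 + B + C$)
$z{\left(t \right)} = \frac{1}{- \frac{1}{3} + t + 2 t^{2}}$ ($z{\left(t \right)} = \frac{1}{t - \left(\frac{1}{3} - t^{2} - t t\right)} = \frac{1}{t + \left(5 + \left(\left(t^{2} + t^{2}\right) - 3\right) - \frac{7}{3}\right)} = \frac{1}{t + \left(5 + \left(2 t^{2} - 3\right) - \frac{7}{3}\right)} = \frac{1}{t + \left(5 + \left(-3 + 2 t^{2}\right) - \frac{7}{3}\right)} = \frac{1}{t + \left(- \frac{1}{3} + 2 t^{2}\right)} = \frac{1}{- \frac{1}{3} + t + 2 t^{2}}$)
$121 + z{\left(T \right)} = 121 + \frac{3}{-1 + 3 \left(-15\right) + 6 \left(-15\right)^{2}} = 121 + \frac{3}{-1 - 45 + 6 \cdot 225} = 121 + \frac{3}{-1 - 45 + 1350} = 121 + \frac{3}{1304} = \frac{157787}{1304}$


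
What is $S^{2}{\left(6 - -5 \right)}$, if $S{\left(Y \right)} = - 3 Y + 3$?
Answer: $900$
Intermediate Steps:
$S{\left(Y \right)} = 3 - 3 Y$
$S^{2}{\left(6 - -5 \right)} = \left(3 - 3 \left(6 - -5\right)\right)^{2} = \left(3 - 3 \left(6 + 5\right)\right)^{2} = \left(3 - 33\right)^{2} = \left(-30\right)^{2} = 900$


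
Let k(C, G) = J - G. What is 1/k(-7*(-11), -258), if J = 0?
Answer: 1/258 ≈ 0.0038760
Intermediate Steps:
k(C, G) = -G (k(C, G) = 0 - G = -G)
1/k(-7*(-11), -258) = 1/(-1*(-258)) = 1/258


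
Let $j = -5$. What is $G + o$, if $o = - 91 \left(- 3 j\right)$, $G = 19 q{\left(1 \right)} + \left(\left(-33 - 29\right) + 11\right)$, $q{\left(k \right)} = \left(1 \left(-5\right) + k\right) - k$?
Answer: $-1511$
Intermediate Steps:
$q{\left(k \right)} = -5$ ($q{\left(k \right)} = \left(-5 + k\right) - k = -5$)
$G = -146$ ($G = 19 \left(-5\right) + \left(\left(-33 - 29\right) + 11\right) = -95 + \left(-62 + 11\right) = -95 - 51 = -146$)
$o = -1365$ ($o = - 91 \left(\left(-3\right) \left(-5\right)\right) = \left(-91\right) 15 = -1365$)
$G + o = -146 - 1365 = -1511$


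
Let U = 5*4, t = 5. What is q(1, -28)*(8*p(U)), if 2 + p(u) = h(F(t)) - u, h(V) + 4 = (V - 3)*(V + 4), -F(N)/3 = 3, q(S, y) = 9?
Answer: 2448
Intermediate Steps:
F(N) = -9 (F(N) = -3*3 = -9)
h(V) = -4 + (-3 + V)*(4 + V) (h(V) = -4 + (V - 3)*(V + 4) = -4 + (-3 + V)*(4 + V))
U = 20
p(u) = 54 - u (p(u) = -2 + ((-16 - 9 + (-9)²) - u) = -2 + ((-16 - 9 + 81) - u) = -2 + (56 - u) = 54 - u)
q(1, -28)*(8*p(U)) = 9*(8*(54 - 1*20)) = 9*(8*(54 - 20)) = 9*(8*34) = 9*272 = 2448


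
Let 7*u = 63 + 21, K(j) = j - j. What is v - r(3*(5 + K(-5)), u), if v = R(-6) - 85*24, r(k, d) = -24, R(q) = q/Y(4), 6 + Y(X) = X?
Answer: -2013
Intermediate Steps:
Y(X) = -6 + X
R(q) = -q/2 (R(q) = q/(-6 + 4) = q/(-2) = q*(-½) = -q/2)
K(j) = 0
u = 12 (u = (63 + 21)/7 = (⅐)*84 = 12)
v = -2037 (v = -½*(-6) - 85*24 = 3 - 2040 = -2037)
v - r(3*(5 + K(-5)), u) = -2037 - 1*(-24) = -2037 + 24 = -2013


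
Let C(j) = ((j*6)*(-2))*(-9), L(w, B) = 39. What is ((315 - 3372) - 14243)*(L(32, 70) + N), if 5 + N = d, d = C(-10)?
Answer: 18095800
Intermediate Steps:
C(j) = 108*j (C(j) = ((6*j)*(-2))*(-9) = -12*j*(-9) = 108*j)
d = -1080 (d = 108*(-10) = -1080)
N = -1085 (N = -5 - 1080 = -1085)
((315 - 3372) - 14243)*(L(32, 70) + N) = ((315 - 3372) - 14243)*(39 - 1085) = (-3057 - 14243)*(-1046) = -17300*(-1046) = 18095800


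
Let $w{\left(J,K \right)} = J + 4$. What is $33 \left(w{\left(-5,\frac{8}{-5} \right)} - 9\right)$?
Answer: $-330$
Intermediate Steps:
$w{\left(J,K \right)} = 4 + J$
$33 \left(w{\left(-5,\frac{8}{-5} \right)} - 9\right) = 33 \left(\left(4 - 5\right) - 9\right) = 33 \left(-1 - 9\right) = 33 \left(-10\right) = -330$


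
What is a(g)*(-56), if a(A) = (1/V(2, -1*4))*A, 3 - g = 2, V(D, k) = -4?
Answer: 14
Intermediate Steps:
g = 1 (g = 3 - 1*2 = 3 - 2 = 1)
a(A) = -A/4 (a(A) = (1/(-4))*A = (1*(-1/4))*A = -A/4)
a(g)*(-56) = -1/4*1*(-56) = -1/4*(-56) = 14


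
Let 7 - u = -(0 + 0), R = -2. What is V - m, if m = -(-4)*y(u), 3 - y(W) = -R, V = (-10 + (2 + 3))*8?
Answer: -44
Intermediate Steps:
V = -40 (V = (-10 + 5)*8 = -5*8 = -40)
u = 7 (u = 7 - (-1)*(0 + 0) = 7 - (-1)*0 = 7 - 1*0 = 7 + 0 = 7)
y(W) = 1 (y(W) = 3 - (-1)*(-2) = 3 - 1*2 = 3 - 2 = 1)
m = 4 (m = -(-4) = -1*(-4) = 4)
V - m = -40 - 1*4 = -40 - 4 = -44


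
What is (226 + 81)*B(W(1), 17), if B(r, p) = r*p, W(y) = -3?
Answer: -15657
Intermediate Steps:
B(r, p) = p*r
(226 + 81)*B(W(1), 17) = (226 + 81)*(17*(-3)) = 307*(-51) = -15657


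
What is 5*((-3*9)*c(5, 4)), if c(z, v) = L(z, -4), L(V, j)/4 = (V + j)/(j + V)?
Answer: -540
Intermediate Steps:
L(V, j) = 4 (L(V, j) = 4*((V + j)/(j + V)) = 4*((V + j)/(V + j)) = 4*1 = 4)
c(z, v) = 4
5*((-3*9)*c(5, 4)) = 5*(-3*9*4) = 5*(-27*4) = 5*(-108) = -540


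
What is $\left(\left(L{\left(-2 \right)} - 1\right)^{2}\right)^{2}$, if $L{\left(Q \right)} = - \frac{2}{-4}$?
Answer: $\frac{1}{16} \approx 0.0625$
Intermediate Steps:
$L{\left(Q \right)} = \frac{1}{2}$ ($L{\left(Q \right)} = \left(-2\right) \left(- \frac{1}{4}\right) = \frac{1}{2}$)
$\left(\left(L{\left(-2 \right)} - 1\right)^{2}\right)^{2} = \left(\left(\frac{1}{2} - 1\right)^{2}\right)^{2} = \left(\left(- \frac{1}{2}\right)^{2}\right)^{2} = \left(\frac{1}{4}\right)^{2} = \frac{1}{16}$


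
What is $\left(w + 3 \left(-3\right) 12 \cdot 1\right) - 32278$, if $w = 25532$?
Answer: $-6854$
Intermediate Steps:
$\left(w + 3 \left(-3\right) 12 \cdot 1\right) - 32278 = \left(25532 + 3 \left(-3\right) 12 \cdot 1\right) - 32278 = \left(25532 + \left(-9\right) 12 \cdot 1\right) - 32278 = \left(25532 - 108\right) - 32278 = 25424 - 32278 = -6854$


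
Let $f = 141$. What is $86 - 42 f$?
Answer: $-5836$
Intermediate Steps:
$86 - 42 f = 86 - 5922 = -5836$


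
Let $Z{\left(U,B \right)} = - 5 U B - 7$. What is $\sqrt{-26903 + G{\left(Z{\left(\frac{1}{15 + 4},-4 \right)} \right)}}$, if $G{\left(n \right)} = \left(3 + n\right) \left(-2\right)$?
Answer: $\frac{i \sqrt{9709855}}{19} \approx 164.0 i$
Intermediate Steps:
$Z{\left(U,B \right)} = -7 - 5 B U$ ($Z{\left(U,B \right)} = - 5 B U - 7 = -7 - 5 B U$)
$G{\left(n \right)} = -6 - 2 n$
$\sqrt{-26903 + G{\left(Z{\left(\frac{1}{15 + 4},-4 \right)} \right)}} = \sqrt{-26903 - \left(6 + 2 \left(-7 - - \frac{20}{15 + 4}\right)\right)} = \sqrt{-26903 - \left(6 + 2 \left(-7 - - \frac{20}{19}\right)\right)} = \sqrt{-26903 - \left(6 + 2 \left(-7 - \left(-20\right) \frac{1}{19}\right)\right)} = \sqrt{-26903 - \left(6 + 2 \left(-7 + \frac{20}{19}\right)\right)} = \sqrt{-26903 - - \frac{112}{19}} = \sqrt{-26903 + \left(-6 + \frac{226}{19}\right)} = \sqrt{-26903 + \frac{112}{19}} = \sqrt{- \frac{511045}{19}} = \frac{i \sqrt{9709855}}{19}$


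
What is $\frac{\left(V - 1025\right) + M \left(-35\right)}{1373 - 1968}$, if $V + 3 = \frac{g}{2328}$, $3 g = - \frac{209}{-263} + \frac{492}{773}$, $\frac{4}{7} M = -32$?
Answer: $- \frac{264658274453}{168960985704} \approx -1.5664$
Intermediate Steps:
$M = -56$ ($M = \frac{7}{4} \left(-32\right) = -56$)
$g = \frac{290953}{609897}$ ($g = \frac{- \frac{209}{-263} + \frac{492}{773}}{3} = \frac{\left(-209\right) \left(- \frac{1}{263}\right) + 492 \cdot \frac{1}{773}}{3} = \frac{\frac{209}{263} + \frac{492}{773}}{3} = \frac{1}{3} \cdot \frac{290953}{203299} = \frac{290953}{609897} \approx 0.47705$)
$V = - \frac{4259229695}{1419840216}$ ($V = -3 + \frac{290953}{609897 \cdot 2328} = -3 + \frac{290953}{609897} \cdot \frac{1}{2328} = -3 + \frac{290953}{1419840216} = - \frac{4259229695}{1419840216} \approx -2.9998$)
$\frac{\left(V - 1025\right) + M \left(-35\right)}{1373 - 1968} = \frac{\left(- \frac{4259229695}{1419840216} - 1025\right) - -1960}{1373 - 1968} = \frac{\left(- \frac{4259229695}{1419840216} - 1025\right) + 1960}{-595} = \left(- \frac{1459595451095}{1419840216} + 1960\right) \left(- \frac{1}{595}\right) = \frac{1323291372265}{1419840216} \left(- \frac{1}{595}\right) = - \frac{264658274453}{168960985704}$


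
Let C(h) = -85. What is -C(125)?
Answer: 85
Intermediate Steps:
-C(125) = -1*(-85) = 85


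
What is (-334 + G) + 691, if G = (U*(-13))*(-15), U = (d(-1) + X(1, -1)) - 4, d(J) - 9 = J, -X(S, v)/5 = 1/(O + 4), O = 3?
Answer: 6984/7 ≈ 997.71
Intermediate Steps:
X(S, v) = -5/7 (X(S, v) = -5/(3 + 4) = -5/7)
d(J) = 9 + J
U = 23/7 (U = ((9 - 1) - 5/7) - 4 = (8 - 5/7) - 4 = 51/7 - 4 = 23/7 ≈ 3.2857)
G = 4485/7 (G = ((23/7)*(-13))*(-15) = -299/7*(-15) = 4485/7 ≈ 640.71)
(-334 + G) + 691 = (-334 + 4485/7) + 691 = 2147/7 + 691 = 6984/7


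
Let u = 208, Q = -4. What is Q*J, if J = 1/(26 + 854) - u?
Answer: 183039/220 ≈ 832.00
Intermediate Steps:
J = -183039/880 (J = 1/(26 + 854) - 1*208 = 1/880 - 208 = -183039/880 ≈ -208.00)
Q*J = -4*(-183039/880) = 183039/220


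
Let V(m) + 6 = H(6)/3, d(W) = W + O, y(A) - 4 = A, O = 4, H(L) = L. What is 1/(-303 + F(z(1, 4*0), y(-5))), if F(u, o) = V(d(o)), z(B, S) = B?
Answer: -1/307 ≈ -0.0032573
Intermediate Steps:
y(A) = 4 + A
d(W) = 4 + W (d(W) = W + 4 = 4 + W)
V(m) = -4 (V(m) = -6 + 6/3 = -6 + 6*(⅓) = -6 + 2 = -4)
F(u, o) = -4
1/(-303 + F(z(1, 4*0), y(-5))) = 1/(-303 - 4) = 1/(-307) = -1/307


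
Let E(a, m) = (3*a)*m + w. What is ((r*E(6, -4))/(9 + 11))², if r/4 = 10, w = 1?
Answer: 20164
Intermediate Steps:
E(a, m) = 1 + 3*a*m (E(a, m) = (3*a)*m + 1 = 3*a*m + 1 = 1 + 3*a*m)
r = 40 (r = 4*10 = 40)
((r*E(6, -4))/(9 + 11))² = ((40*(1 + 3*6*(-4)))/(9 + 11))² = ((40*(1 - 72))/20)² = ((40*(-71))*(1/20))² = (-2840*1/20)² = (-142)² = 20164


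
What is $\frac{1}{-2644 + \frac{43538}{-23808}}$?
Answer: $- \frac{11904}{31495945} \approx -0.00037795$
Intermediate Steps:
$\frac{1}{-2644 + \frac{43538}{-23808}} = \frac{1}{-2644 + 43538 \left(- \frac{1}{23808}\right)} = \frac{1}{-2644 - \frac{21769}{11904}} = \frac{1}{- \frac{31495945}{11904}} = - \frac{11904}{31495945}$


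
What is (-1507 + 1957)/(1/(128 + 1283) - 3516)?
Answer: -25398/198443 ≈ -0.12799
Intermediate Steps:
(-1507 + 1957)/(1/(128 + 1283) - 3516) = 450/(1/1411 - 3516) = 450/(-4961075/1411) = 450*(-1411/4961075) = -25398/198443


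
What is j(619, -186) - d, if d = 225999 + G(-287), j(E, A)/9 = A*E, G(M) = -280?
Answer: -1261925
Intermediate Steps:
j(E, A) = 9*A*E (j(E, A) = 9*(A*E) = 9*A*E)
d = 225719 (d = 225999 - 280 = 225719)
j(619, -186) - d = 9*(-186)*619 - 1*225719 = -1036206 - 225719 = -1261925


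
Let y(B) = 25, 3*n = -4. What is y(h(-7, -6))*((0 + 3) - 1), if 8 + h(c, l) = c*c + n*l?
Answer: 50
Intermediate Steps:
n = -4/3 (n = (1/3)*(-4) = -4/3 ≈ -1.3333)
h(c, l) = -8 + c**2 - 4*l/3 (h(c, l) = -8 + (c*c - 4*l/3) = -8 + (c**2 - 4*l/3) = -8 + c**2 - 4*l/3)
y(h(-7, -6))*((0 + 3) - 1) = 25*((0 + 3) - 1) = 25*(3 - 1) = 25*2 = 50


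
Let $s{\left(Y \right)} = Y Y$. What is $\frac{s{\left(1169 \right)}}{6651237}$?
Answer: $\frac{1366561}{6651237} \approx 0.20546$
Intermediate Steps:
$s{\left(Y \right)} = Y^{2}$
$\frac{s{\left(1169 \right)}}{6651237} = \frac{1169^{2}}{6651237} = 1366561 \cdot \frac{1}{6651237} = \frac{1366561}{6651237}$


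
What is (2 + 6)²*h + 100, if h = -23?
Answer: -1372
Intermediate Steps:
(2 + 6)²*h + 100 = (2 + 6)²*(-23) + 100 = 8²*(-23) + 100 = 64*(-23) + 100 = -1472 + 100 = -1372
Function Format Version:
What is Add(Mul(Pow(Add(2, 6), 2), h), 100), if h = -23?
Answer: -1372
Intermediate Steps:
Add(Mul(Pow(Add(2, 6), 2), h), 100) = Add(Mul(Pow(Add(2, 6), 2), -23), 100) = Add(Mul(Pow(8, 2), -23), 100) = Add(Mul(64, -23), 100) = Add(-1472, 100) = -1372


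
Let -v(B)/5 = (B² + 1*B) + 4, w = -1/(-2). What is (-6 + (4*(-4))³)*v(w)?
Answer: 194845/2 ≈ 97423.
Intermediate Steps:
w = ½ (w = -1*(-½) = ½ ≈ 0.50000)
v(B) = -20 - 5*B - 5*B² (v(B) = -5*((B² + 1*B) + 4) = -5*((B² + B) + 4) = -5*((B + B²) + 4) = -5*(4 + B + B²) = -20 - 5*B - 5*B²)
(-6 + (4*(-4))³)*v(w) = (-6 + (4*(-4))³)*(-20 - 5*½ - 5*(½)²) = (-6 + (-16)³)*(-20 - 5/2 - 5*¼) = (-6 - 4096)*(-20 - 5/2 - 5/4) = -4102*(-95/4) = 194845/2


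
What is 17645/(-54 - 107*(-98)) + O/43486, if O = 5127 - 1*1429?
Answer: 402944003/226822976 ≈ 1.7765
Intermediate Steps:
O = 3698 (O = 5127 - 1429 = 3698)
17645/(-54 - 107*(-98)) + O/43486 = 17645/(-54 - 107*(-98)) + 3698/43486 = 17645/(-54 + 10486) + 3698*(1/43486) = 17645/10432 + 1849/21743 = 402944003/226822976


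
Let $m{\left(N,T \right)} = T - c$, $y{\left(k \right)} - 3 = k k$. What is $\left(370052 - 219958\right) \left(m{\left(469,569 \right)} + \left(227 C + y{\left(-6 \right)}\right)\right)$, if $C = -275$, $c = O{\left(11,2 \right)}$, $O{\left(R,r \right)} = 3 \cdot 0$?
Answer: $-9278360798$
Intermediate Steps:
$y{\left(k \right)} = 3 + k^{2}$ ($y{\left(k \right)} = 3 + k k = 3 + k^{2}$)
$O{\left(R,r \right)} = 0$
$c = 0$
$m{\left(N,T \right)} = T$ ($m{\left(N,T \right)} = T - 0 = T + 0 = T$)
$\left(370052 - 219958\right) \left(m{\left(469,569 \right)} + \left(227 C + y{\left(-6 \right)}\right)\right) = \left(370052 - 219958\right) \left(569 + \left(227 \left(-275\right) + \left(3 + \left(-6\right)^{2}\right)\right)\right) = 150094 \left(569 + \left(-62425 + \left(3 + 36\right)\right)\right) = 150094 \left(569 + \left(-62425 + 39\right)\right) = 150094 \left(569 - 62386\right) = 150094 \left(-61817\right) = -9278360798$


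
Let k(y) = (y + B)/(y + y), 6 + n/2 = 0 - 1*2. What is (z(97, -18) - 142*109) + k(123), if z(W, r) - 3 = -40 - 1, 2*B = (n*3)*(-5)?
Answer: -1272231/82 ≈ -15515.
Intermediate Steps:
n = -16 (n = -12 + 2*(0 - 1*2) = -12 + 2*(0 - 2) = -12 + 2*(-2) = -12 - 4 = -16)
B = 120 (B = (-16*3*(-5))/2 = (-48*(-5))/2 = (1/2)*240 = 120)
z(W, r) = -38 (z(W, r) = 3 + (-40 - 1) = 3 - 41 = -38)
k(y) = (120 + y)/(2*y) (k(y) = (y + 120)/(y + y) = (120 + y)/((2*y)) = (120 + y)*(1/(2*y)) = (120 + y)/(2*y))
(z(97, -18) - 142*109) + k(123) = (-38 - 142*109) + (1/2)*(120 + 123)/123 = (-38 - 15478) + (1/2)*(1/123)*243 = -15516 + 81/82 = -1272231/82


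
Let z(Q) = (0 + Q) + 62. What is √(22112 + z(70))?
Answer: 2*√5561 ≈ 149.14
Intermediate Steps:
z(Q) = 62 + Q (z(Q) = Q + 62 = 62 + Q)
√(22112 + z(70)) = √(22112 + (62 + 70)) = √(22112 + 132) = √22244 = 2*√5561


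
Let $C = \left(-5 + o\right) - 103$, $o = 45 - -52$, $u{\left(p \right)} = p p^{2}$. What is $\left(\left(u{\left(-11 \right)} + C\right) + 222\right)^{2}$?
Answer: $1254400$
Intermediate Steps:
$u{\left(p \right)} = p^{3}$
$o = 97$ ($o = 45 + 52 = 97$)
$C = -11$ ($C = \left(-5 + 97\right) - 103 = 92 - 103 = -11$)
$\left(\left(u{\left(-11 \right)} + C\right) + 222\right)^{2} = \left(\left(\left(-11\right)^{3} - 11\right) + 222\right)^{2} = \left(\left(-1331 - 11\right) + 222\right)^{2} = \left(-1342 + 222\right)^{2} = \left(-1120\right)^{2} = 1254400$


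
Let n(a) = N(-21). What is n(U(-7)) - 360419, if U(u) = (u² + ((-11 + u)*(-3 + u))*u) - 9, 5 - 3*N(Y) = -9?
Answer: -1081243/3 ≈ -3.6041e+5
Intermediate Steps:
N(Y) = 14/3 (N(Y) = 5/3 - ⅓*(-9) = 5/3 + 3 = 14/3)
U(u) = -9 + u² + u*(-11 + u)*(-3 + u) (U(u) = (u² + u*(-11 + u)*(-3 + u)) - 9 = -9 + u² + u*(-11 + u)*(-3 + u))
n(a) = 14/3
n(U(-7)) - 360419 = 14/3 - 360419 = -1081243/3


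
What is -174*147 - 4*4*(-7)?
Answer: -25466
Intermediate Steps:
-174*147 - 4*4*(-7) = -25578 - 16*(-7) = -25578 + 112 = -25466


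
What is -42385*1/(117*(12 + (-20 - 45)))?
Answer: 42385/6201 ≈ 6.8352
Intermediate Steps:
-42385*1/(117*(12 + (-20 - 45))) = -42385*1/(117*(12 - 65)) = -42385/(117*(-53)) = -42385/(-6201) = -42385*(-1/6201) = 42385/6201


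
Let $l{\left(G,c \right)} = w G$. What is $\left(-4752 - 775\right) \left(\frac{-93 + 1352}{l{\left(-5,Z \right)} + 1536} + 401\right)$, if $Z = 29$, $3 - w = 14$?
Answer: $- \frac{3533134750}{1591} \approx -2.2207 \cdot 10^{6}$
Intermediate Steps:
$w = -11$ ($w = 3 - 14 = -11$)
$l{\left(G,c \right)} = - 11 G$
$\left(-4752 - 775\right) \left(\frac{-93 + 1352}{l{\left(-5,Z \right)} + 1536} + 401\right) = \left(-4752 - 775\right) \left(\frac{-93 + 1352}{\left(-11\right) \left(-5\right) + 1536} + 401\right) = - 5527 \left(\frac{1259}{55 + 1536} + 401\right) = - 5527 \left(\frac{1259}{1591} + 401\right) = \left(-5527\right) \frac{639250}{1591} = - \frac{3533134750}{1591}$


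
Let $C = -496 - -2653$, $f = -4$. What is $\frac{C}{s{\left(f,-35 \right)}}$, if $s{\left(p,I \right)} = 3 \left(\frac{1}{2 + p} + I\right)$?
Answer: $- \frac{1438}{71} \approx -20.254$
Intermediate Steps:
$s{\left(p,I \right)} = 3 I + \frac{3}{2 + p}$ ($s{\left(p,I \right)} = 3 \left(I + \frac{1}{2 + p}\right) = 3 I + \frac{3}{2 + p}$)
$C = 2157$ ($C = -496 + 2653 = 2157$)
$\frac{C}{s{\left(f,-35 \right)}} = \frac{2157}{3 \frac{1}{2 - 4} \left(1 + 2 \left(-35\right) - -140\right)} = \frac{2157}{3 \frac{1}{-2} \left(1 - 70 + 140\right)} = \frac{2157}{3 \left(- \frac{1}{2}\right) 71} = \frac{2157}{- \frac{213}{2}} = 2157 \left(- \frac{2}{213}\right) = - \frac{1438}{71}$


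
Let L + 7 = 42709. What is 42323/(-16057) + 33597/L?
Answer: -422603239/228555338 ≈ -1.8490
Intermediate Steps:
L = 42702 (L = -7 + 42709 = 42702)
42323/(-16057) + 33597/L = 42323/(-16057) + 33597/42702 = 42323*(-1/16057) + 33597*(1/42702) = -42323/16057 + 11199/14234 = -422603239/228555338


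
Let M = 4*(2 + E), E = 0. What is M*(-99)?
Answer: -792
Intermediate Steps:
M = 8 (M = 4*(2 + 0) = 4*2 = 8)
M*(-99) = 8*(-99) = -792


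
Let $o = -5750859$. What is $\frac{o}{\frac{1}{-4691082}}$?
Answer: $26977751139438$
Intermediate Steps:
$\frac{o}{\frac{1}{-4691082}} = - \frac{5750859}{\frac{1}{-4691082}} = - \frac{5750859}{- \frac{1}{4691082}} = \left(-5750859\right) \left(-4691082\right) = 26977751139438$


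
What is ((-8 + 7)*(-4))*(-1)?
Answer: -4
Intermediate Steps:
((-8 + 7)*(-4))*(-1) = -1*(-4)*(-1) = 4*(-1) = -4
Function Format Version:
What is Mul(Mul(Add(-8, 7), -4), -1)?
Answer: -4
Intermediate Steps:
Mul(Mul(Add(-8, 7), -4), -1) = Mul(Mul(-1, -4), -1) = Mul(4, -1) = -4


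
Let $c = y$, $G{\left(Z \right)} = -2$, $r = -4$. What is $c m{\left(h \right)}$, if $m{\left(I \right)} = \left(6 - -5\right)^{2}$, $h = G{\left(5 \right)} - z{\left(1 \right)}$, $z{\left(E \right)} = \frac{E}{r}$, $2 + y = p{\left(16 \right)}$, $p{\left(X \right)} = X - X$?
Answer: $-242$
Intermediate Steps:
$p{\left(X \right)} = 0$
$y = -2$ ($y = -2 + 0 = -2$)
$c = -2$
$z{\left(E \right)} = - \frac{E}{4}$ ($z{\left(E \right)} = \frac{E}{-4} = E \left(- \frac{1}{4}\right) = - \frac{E}{4}$)
$h = - \frac{7}{4}$ ($h = -2 - \left(- \frac{1}{4}\right) 1 = -2 - - \frac{1}{4} = -2 + \frac{1}{4} = - \frac{7}{4} \approx -1.75$)
$m{\left(I \right)} = 121$ ($m{\left(I \right)} = \left(6 + 5\right)^{2} = 11^{2} = 121$)
$c m{\left(h \right)} = \left(-2\right) 121 = -242$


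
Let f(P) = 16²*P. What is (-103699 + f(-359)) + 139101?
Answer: -56502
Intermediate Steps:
f(P) = 256*P
(-103699 + f(-359)) + 139101 = (-103699 + 256*(-359)) + 139101 = (-103699 - 91904) + 139101 = -195603 + 139101 = -56502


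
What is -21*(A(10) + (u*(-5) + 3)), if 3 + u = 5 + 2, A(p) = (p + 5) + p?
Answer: -168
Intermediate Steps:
A(p) = 5 + 2*p (A(p) = (5 + p) + p = 5 + 2*p)
u = 4 (u = -3 + (5 + 2) = -3 + 7 = 4)
-21*(A(10) + (u*(-5) + 3)) = -21*((5 + 2*10) + (4*(-5) + 3)) = -21*((5 + 20) + (-20 + 3)) = -21*(25 - 17) = -21*8 = -168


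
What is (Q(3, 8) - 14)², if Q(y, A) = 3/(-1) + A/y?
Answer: 1849/9 ≈ 205.44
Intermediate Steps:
Q(y, A) = -3 + A/y (Q(y, A) = 3*(-1) + A/y = -3 + A/y)
(Q(3, 8) - 14)² = ((-3 + 8/3) - 14)² = (-⅓ - 14)² = (-43/3)² = 1849/9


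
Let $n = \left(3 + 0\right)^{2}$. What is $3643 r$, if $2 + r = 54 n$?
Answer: $1763212$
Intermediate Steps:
$n = 9$ ($n = 3^{2} = 9$)
$r = 484$ ($r = -2 + 54 \cdot 9 = -2 + 486 = 484$)
$3643 r = 3643 \cdot 484 = 1763212$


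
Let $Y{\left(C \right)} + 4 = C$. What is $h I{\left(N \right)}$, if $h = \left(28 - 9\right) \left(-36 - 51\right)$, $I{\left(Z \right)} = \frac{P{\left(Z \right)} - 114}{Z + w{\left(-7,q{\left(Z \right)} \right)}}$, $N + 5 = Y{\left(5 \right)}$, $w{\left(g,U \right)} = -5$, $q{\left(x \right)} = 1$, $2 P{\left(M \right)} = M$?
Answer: $- \frac{63916}{3} \approx -21305.0$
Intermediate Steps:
$Y{\left(C \right)} = -4 + C$
$P{\left(M \right)} = \frac{M}{2}$
$N = -4$ ($N = -5 + \left(-4 + 5\right) = -5 + 1 = -4$)
$I{\left(Z \right)} = \frac{-114 + \frac{Z}{2}}{-5 + Z}$ ($I{\left(Z \right)} = \frac{\frac{Z}{2} - 114}{Z - 5} = \frac{-114 + \frac{Z}{2}}{-5 + Z}$)
$h = -1653$ ($h = 19 \left(-87\right) = -1653$)
$h I{\left(N \right)} = - 1653 \frac{-228 - 4}{2 \left(-5 - 4\right)} = - 1653 \cdot \frac{1}{2} \frac{1}{-9} \left(-232\right) = - 1653 \cdot \frac{1}{2} \left(- \frac{1}{9}\right) \left(-232\right) = \left(-1653\right) \frac{116}{9} = - \frac{63916}{3}$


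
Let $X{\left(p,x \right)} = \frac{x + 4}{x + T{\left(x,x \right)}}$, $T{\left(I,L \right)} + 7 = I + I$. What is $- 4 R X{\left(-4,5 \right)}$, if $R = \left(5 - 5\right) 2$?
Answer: $0$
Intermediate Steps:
$T{\left(I,L \right)} = -7 + 2 I$ ($T{\left(I,L \right)} = -7 + \left(I + I\right) = -7 + 2 I$)
$R = 0$ ($R = 0 \cdot 2 = 0$)
$X{\left(p,x \right)} = \frac{4 + x}{-7 + 3 x}$ ($X{\left(p,x \right)} = \frac{x + 4}{x + \left(-7 + 2 x\right)} = \frac{4 + x}{-7 + 3 x}$)
$- 4 R X{\left(-4,5 \right)} = \left(-4\right) 0 \frac{4 + 5}{-7 + 3 \cdot 5} = 0 \frac{1}{-7 + 15} \cdot 9 = 0 \cdot \frac{1}{8} \cdot 9 = 0 \cdot \frac{9}{8} = 0$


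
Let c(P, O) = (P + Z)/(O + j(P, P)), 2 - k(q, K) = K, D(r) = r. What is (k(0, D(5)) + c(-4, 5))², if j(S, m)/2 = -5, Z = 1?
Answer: 144/25 ≈ 5.7600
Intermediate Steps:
j(S, m) = -10 (j(S, m) = 2*(-5) = -10)
k(q, K) = 2 - K
c(P, O) = (1 + P)/(-10 + O) (c(P, O) = (P + 1)/(O - 10) = (1 + P)/(-10 + O))
(k(0, D(5)) + c(-4, 5))² = ((2 - 1*5) + (1 - 4)/(-10 + 5))² = ((2 - 5) - 3/(-5))² = (-3 - ⅕*(-3))² = (-3 + ⅗)² = (-12/5)² = 144/25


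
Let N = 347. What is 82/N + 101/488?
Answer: 75063/169336 ≈ 0.44328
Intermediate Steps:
82/N + 101/488 = 82/347 + 101/488 = 75063/169336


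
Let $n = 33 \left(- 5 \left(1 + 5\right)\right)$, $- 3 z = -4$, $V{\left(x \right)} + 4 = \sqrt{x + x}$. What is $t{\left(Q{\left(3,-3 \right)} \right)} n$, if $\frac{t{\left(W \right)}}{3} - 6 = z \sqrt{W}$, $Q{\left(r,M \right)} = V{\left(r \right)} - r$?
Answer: $-17820 - 3960 i \sqrt{7 - \sqrt{6}} \approx -17820.0 - 8447.4 i$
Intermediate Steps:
$V{\left(x \right)} = -4 + \sqrt{2} \sqrt{x}$ ($V{\left(x \right)} = -4 + \sqrt{x + x} = -4 + \sqrt{2 x} = -4 + \sqrt{2} \sqrt{x}$)
$Q{\left(r,M \right)} = -4 - r + \sqrt{2} \sqrt{r}$ ($Q{\left(r,M \right)} = \left(-4 + \sqrt{2} \sqrt{r}\right) - r = -4 - r + \sqrt{2} \sqrt{r}$)
$z = \frac{4}{3}$ ($z = \left(- \frac{1}{3}\right) \left(-4\right) = \frac{4}{3} \approx 1.3333$)
$t{\left(W \right)} = 18 + 4 \sqrt{W}$ ($t{\left(W \right)} = 18 + 3 \frac{4 \sqrt{W}}{3} = 18 + 4 \sqrt{W}$)
$n = -990$ ($n = 33 \left(\left(-5\right) 6\right) = 33 \left(-30\right) = -990$)
$t{\left(Q{\left(3,-3 \right)} \right)} n = \left(18 + 4 \sqrt{-4 - 3 + \sqrt{2} \sqrt{3}}\right) \left(-990\right) = \left(18 + 4 \sqrt{-4 - 3 + \sqrt{6}}\right) \left(-990\right) = \left(18 + 4 \sqrt{-7 + \sqrt{6}}\right) \left(-990\right) = -17820 - 3960 \sqrt{-7 + \sqrt{6}}$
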